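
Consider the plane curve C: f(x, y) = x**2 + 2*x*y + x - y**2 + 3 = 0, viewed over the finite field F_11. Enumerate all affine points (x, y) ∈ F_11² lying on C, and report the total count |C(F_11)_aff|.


Affine F_11-points: {(0, 5), (0, 6), (5, 0), (5, 10), (6, 4), (6, 8), (7, 4), (7, 10), (9, 1), (9, 6), (10, 1), (10, 8)}; count = 12.

For each of the 121 pairs (x, y) ∈ F_11², evaluate f(x, y) mod 11. Record the zeros.
  x = 0: [0↦3, 1↦2, 2↦10, 3↦5, 4↦9, 5↦0, 6↦0, 7↦9, 8↦5, 9↦10, 10↦2]  zeros at y ∈ {5, 6}
  x = 1: [0↦5, 1↦6, 2↦5, 3↦2, 4↦8, 5↦1, 6↦3, 7↦3, 8↦1, 9↦8, 10↦2]  zeros at y ∈ ∅
  x = 2: [0↦9, 1↦1, 2↦2, 3↦1, 4↦9, 5↦4, 6↦8, 7↦10, 8↦10, 9↦8, 10↦4]  zeros at y ∈ ∅
  x = 3: [0↦4, 1↦9, 2↦1, 3↦2, 4↦1, 5↦9, 6↦4, 7↦8, 8↦10, 9↦10, 10↦8]  zeros at y ∈ ∅
  x = 4: [0↦1, 1↦8, 2↦2, 3↦5, 4↦6, 5↦5, 6↦2, 7↦8, 8↦1, 9↦3, 10↦3]  zeros at y ∈ ∅
  x = 5: [0↦0, 1↦9, 2↦5, 3↦10, 4↦2, 5↦3, 6↦2, 7↦10, 8↦5, 9↦9, 10↦0]  zeros at y ∈ {0, 10}
  x = 6: [0↦1, 1↦1, 2↦10, 3↦6, 4↦0, 5↦3, 6↦4, 7↦3, 8↦0, 9↦6, 10↦10]  zeros at y ∈ {4, 8}
  x = 7: [0↦4, 1↦6, 2↦6, 3↦4, 4↦0, 5↦5, 6↦8, 7↦9, 8↦8, 9↦5, 10↦0]  zeros at y ∈ {4, 10}
  x = 8: [0↦9, 1↦2, 2↦4, 3↦4, 4↦2, 5↦9, 6↦3, 7↦6, 8↦7, 9↦6, 10↦3]  zeros at y ∈ ∅
  x = 9: [0↦5, 1↦0, 2↦4, 3↦6, 4↦6, 5↦4, 6↦0, 7↦5, 8↦8, 9↦9, 10↦8]  zeros at y ∈ {1, 6}
  x = 10: [0↦3, 1↦0, 2↦6, 3↦10, 4↦1, 5↦1, 6↦10, 7↦6, 8↦0, 9↦3, 10↦4]  zeros at y ∈ {1, 8}
Collecting zeros: affine points = {(0, 5), (0, 6), (5, 0), (5, 10), (6, 4), (6, 8), (7, 4), (7, 10), (9, 1), (9, 6), (10, 1), (10, 8)}.
Total count |C(F_11)_aff| = 12.


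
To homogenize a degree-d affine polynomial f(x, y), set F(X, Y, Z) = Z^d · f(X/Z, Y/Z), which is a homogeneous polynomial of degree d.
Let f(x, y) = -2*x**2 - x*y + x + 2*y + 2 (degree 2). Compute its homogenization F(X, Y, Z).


F(X, Y, Z) = -2*X**2 - X*Y + X*Z + 2*Y*Z + 2*Z**2

deg(f) = 2.
Substitute x = X/Z, y = Y/Z into f, then multiply by Z^2.
  monomial -2·x^2·y^0 ↦ -2·X^2·Y^0·Z^0.
  monomial -1·x^1·y^1 ↦ -1·X^1·Y^1·Z^0.
  monomial 1·x^1·y^0 ↦ 1·X^1·Y^0·Z^1.
  monomial 2·x^0·y^1 ↦ 2·X^0·Y^1·Z^1.
  monomial 2·x^0·y^0 ↦ 2·X^0·Y^0·Z^2.
Collecting: F(X, Y, Z) = -2*X**2 - X*Y + X*Z + 2*Y*Z + 2*Z**2.


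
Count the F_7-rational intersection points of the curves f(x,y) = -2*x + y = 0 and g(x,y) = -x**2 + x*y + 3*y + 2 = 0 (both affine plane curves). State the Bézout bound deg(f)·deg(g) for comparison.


Common zeros: {(4, 1)}; count = 1; Bézout bound = 2.

deg(f) = 1, deg(g) = 2, so Bézout bound = 2.
Scan x ∈ F_7. For each x, list the y ∈ F_7 with f(x, y) ≡ 0 and those with g(x, y) ≡ 0 (mod 7); the common zeros in that column are the intersection.
  x = 0: f ≡ 0 at y ∈ {0}; g ≡ 0 at y ∈ {4}; common: ∅.
  x = 1: f ≡ 0 at y ∈ {2}; g ≡ 0 at y ∈ {5}; common: ∅.
  x = 2: f ≡ 0 at y ∈ {4}; g ≡ 0 at y ∈ {6}; common: ∅.
  x = 3: f ≡ 0 at y ∈ {6}; g ≡ 0 at y ∈ {0}; common: ∅.
  x = 4: f ≡ 0 at y ∈ {1}; g ≡ 0 at y ∈ {0, 1, 2, 3, 4, 5, 6}; common: {1}.
  x = 5: f ≡ 0 at y ∈ {3}; g ≡ 0 at y ∈ {2}; common: ∅.
  x = 6: f ≡ 0 at y ∈ {5}; g ≡ 0 at y ∈ {3}; common: ∅.
Collecting: common zeros = {(4, 1)}, so the count is 1.
Comparison with the Bézout bound: 1 ≤ 2 = deg(f)·deg(g), as expected for curves with no common component (the affine F_7-count falls short of the bound because intersections may lie at infinity, over extension fields, or carry multiplicity).


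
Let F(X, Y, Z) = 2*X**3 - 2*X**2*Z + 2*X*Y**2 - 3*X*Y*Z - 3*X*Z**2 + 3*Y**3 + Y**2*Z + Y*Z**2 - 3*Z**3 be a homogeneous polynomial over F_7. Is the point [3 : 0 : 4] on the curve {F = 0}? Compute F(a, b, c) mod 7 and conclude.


F(3,0,4) ≡ 3 (mod 7); P is NOT on the curve.

Evaluate F(3, 0, 4) term-by-term (mod 7).
  2*X**3 ↦ 2·27·1·1 = 54
  -2*X**2*Z ↦ -2·9·1·4 = -72
  2*X*Y**2 ↦ 2·3·0·1 = 0
  -3*X*Y*Z ↦ -3·3·0·4 = 0
  -3*X*Z**2 ↦ -3·3·1·16 = -144
  3*Y**3 ↦ 3·1·0·1 = 0
  Y**2*Z ↦ 1·1·0·4 = 0
  Y*Z**2 ↦ 1·1·0·16 = 0
  -3*Z**3 ↦ -3·1·1·64 = -192
Sum: F(3, 0, 4) = (54) + (-72) + (0) + (0) + (-144) + (0) + (0) + (0) + (-192) = -354.
Reducing mod 7: -354 ≡ 3 (mod 7).
Since F(a, b, c) ≡ 3 ≠ 0 (mod 7), P does NOT lie on the curve.


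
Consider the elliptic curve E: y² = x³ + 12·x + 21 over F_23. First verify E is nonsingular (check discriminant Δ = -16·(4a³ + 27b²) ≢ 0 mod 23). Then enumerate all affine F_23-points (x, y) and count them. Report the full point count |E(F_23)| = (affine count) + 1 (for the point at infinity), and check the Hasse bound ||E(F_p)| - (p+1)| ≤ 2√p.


Affine points = {(4, 8), (4, 15), (8, 10), (8, 13), (11, 9), (11, 14), (14, 9), (14, 14), (16, 10), (16, 13), (17, 3), (17, 20), (19, 1), (19, 22), (20, 2), (20, 21), (21, 9), (21, 14), (22, 10), (22, 13)}; affine count = 20; |E(F_23)| = 21.

Discriminant check: Δ ∝ 4a³ + 27b² = 4·12³ + 27·21² = 4·1728 + 27·441 ≡ 5 (mod 23). Nonzero ⇒ E is nonsingular.
For each x ∈ F_23, compute rhs = x³ + 12·x + 21 mod 23, then count y ∈ F_23 with y² ≡ rhs.
  x = 0: rhs = 21, matching y values: none (0 points).
  x = 1: rhs = 11, matching y values: none (0 points).
  x = 2: rhs = 7, matching y values: none (0 points).
  x = 3: rhs = 15, matching y values: none (0 points).
  x = 4: rhs = 18, matching y values: 8, 15 (2 points).
  x = 5: rhs = 22, matching y values: none (0 points).
  x = 6: rhs = 10, matching y values: none (0 points).
  x = 7: rhs = 11, matching y values: none (0 points).
  x = 8: rhs = 8, matching y values: 10, 13 (2 points).
  x = 9: rhs = 7, matching y values: none (0 points).
  x = 10: rhs = 14, matching y values: none (0 points).
  x = 11: rhs = 12, matching y values: 9, 14 (2 points).
  x = 12: rhs = 7, matching y values: none (0 points).
  x = 13: rhs = 5, matching y values: none (0 points).
  x = 14: rhs = 12, matching y values: 9, 14 (2 points).
  x = 15: rhs = 11, matching y values: none (0 points).
  x = 16: rhs = 8, matching y values: 10, 13 (2 points).
  x = 17: rhs = 9, matching y values: 3, 20 (2 points).
  x = 18: rhs = 20, matching y values: none (0 points).
  x = 19: rhs = 1, matching y values: 1, 22 (2 points).
  x = 20: rhs = 4, matching y values: 2, 21 (2 points).
  x = 21: rhs = 12, matching y values: 9, 14 (2 points).
  x = 22: rhs = 8, matching y values: 10, 13 (2 points).
Total affine count: 20.
Full point count |E(F_23)| = 20 + 1 = 21.
Hasse bound: |21 − (23+1)| = |-3| = 3 ≤ 2√23 ≈ 9.5917 ✓.


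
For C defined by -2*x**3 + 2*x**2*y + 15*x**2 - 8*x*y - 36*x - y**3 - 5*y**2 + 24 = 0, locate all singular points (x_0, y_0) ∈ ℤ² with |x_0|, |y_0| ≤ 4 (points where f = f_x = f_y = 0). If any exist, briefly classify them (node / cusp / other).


Singular points: {(2, -2)}; classification: node.

Compute partial derivatives:
  f_x = -6*x**2 + 4*x*y + 30*x - 8*y - 36.
  f_y = 2*x**2 - 8*x - 3*y**2 - 10*y.
Scan x_0 ∈ {−4, ..., 4}. For each x_0, f_y(x_0, y) is a polynomial in y; find its integer roots y ∈ {−4, ..., 4}, then test f_x and f at those candidates.
  x = -4: f_y(-4, y) = -3*y**2 - 10*y + 64; no integer root y with |y| ≤ 4.
  x = -3: f_y(-3, y) = -3*y**2 - 10*y + 42; no integer root y with |y| ≤ 4.
  x = -2: f_y(-2, y) = -3*y**2 - 10*y + 24; no integer root y with |y| ≤ 4.
  x = -1: f_y(-1, y) = -3*y**2 - 10*y + 10; no integer root y with |y| ≤ 4.
  x = 0: f_y(0, y) = -3*y**2 - 10*y; vanishes at y ∈ {0}. (0, 0): f_x = -36 ≠ 0.
  x = 1: f_y(1, y) = -3*y**2 - 10*y - 6; no integer root y with |y| ≤ 4.
  x = 2: f_y(2, y) = -3*y**2 - 10*y - 8; vanishes at y ∈ {-2}. (2, -2): f_x = 0, f = 0 — SINGULAR.
  x = 3: f_y(3, y) = -3*y**2 - 10*y - 6; no integer root y with |y| ≤ 4.
  x = 4: f_y(4, y) = -3*y**2 - 10*y; vanishes at y ∈ {0}. (4, 0): f_x = -12 ≠ 0.
Only singular point on the grid: (2, -2).
Classify: substitute x = 2 + u, y = -2 + v and expand: f = -2*u**3 + 2*u**2*v - u**2 - v**3 + v**2.
No constant or linear terms (consistent with a singular point). Quadratic part: -u**2 + v**2. Cubic part: -2*u**3 + 2*u**2*v - v**3.
The quadratic part v**2 - u**2 = (v − u)(v + u) splits into two distinct linear factors, so there are two distinct tangent lines y − -2 = ±(x − 2) — this is a node (ordinary double point).
Classification: node.


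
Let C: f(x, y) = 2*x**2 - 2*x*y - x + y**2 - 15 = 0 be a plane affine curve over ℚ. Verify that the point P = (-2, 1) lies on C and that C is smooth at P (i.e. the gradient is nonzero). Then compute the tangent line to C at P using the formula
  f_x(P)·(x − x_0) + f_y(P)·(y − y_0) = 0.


Tangent line at P: -11*x + 6*y - 28 = 0.

Step 1: f(-2, 1) = 0, so P lies on C.
Step 2: partial derivatives
  f_x(x, y) = 4*x - 2*y - 1, f_y(x, y) = -2*x + 2*y.
  f_x(P) = -11, f_y(P) = 6 (gradient nonzero, so P is smooth).
Step 3: tangent line at P: -11·(x − -2) + 6·(y − 1) = 0.
Expanding: -11*x + 6*y - 28 = 0.


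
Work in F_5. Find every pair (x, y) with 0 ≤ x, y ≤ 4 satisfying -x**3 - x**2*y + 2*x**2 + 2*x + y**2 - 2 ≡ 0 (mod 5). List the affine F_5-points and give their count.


Affine F_5-points: {(3, 0), (3, 4), (4, 3)}; count = 3.

For each of the 25 pairs (x, y) ∈ F_5², evaluate f(x, y) mod 5. Record the zeros.
  x = 0: [0↦3, 1↦4, 2↦2, 3↦2, 4↦4]  zeros at y ∈ ∅
  x = 1: [0↦1, 1↦1, 2↦3, 3↦2, 4↦3]  zeros at y ∈ ∅
  x = 2: [0↦2, 1↦4, 2↦3, 3↦4, 4↦2]  zeros at y ∈ ∅
  x = 3: [0↦0, 1↦2, 2↦1, 3↦2, 4↦0]  zeros at y ∈ {0, 4}
  x = 4: [0↦4, 1↦4, 2↦1, 3↦0, 4↦1]  zeros at y ∈ {3}
Collecting zeros: affine points = {(3, 0), (3, 4), (4, 3)}.
Total count |C(F_5)_aff| = 3.


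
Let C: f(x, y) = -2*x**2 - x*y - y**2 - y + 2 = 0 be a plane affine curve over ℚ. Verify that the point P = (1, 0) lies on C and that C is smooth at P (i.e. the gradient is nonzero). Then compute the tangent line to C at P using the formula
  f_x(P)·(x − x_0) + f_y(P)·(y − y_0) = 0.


Tangent line at P: -4*x - 2*y + 4 = 0.

Step 1: f(1, 0) = 0, so P lies on C.
Step 2: partial derivatives
  f_x(x, y) = -4*x - y, f_y(x, y) = -x - 2*y - 1.
  f_x(P) = -4, f_y(P) = -2 (gradient nonzero, so P is smooth).
Step 3: tangent line at P: -4·(x − 1) + -2·(y − 0) = 0.
Expanding: -4*x - 2*y + 4 = 0.


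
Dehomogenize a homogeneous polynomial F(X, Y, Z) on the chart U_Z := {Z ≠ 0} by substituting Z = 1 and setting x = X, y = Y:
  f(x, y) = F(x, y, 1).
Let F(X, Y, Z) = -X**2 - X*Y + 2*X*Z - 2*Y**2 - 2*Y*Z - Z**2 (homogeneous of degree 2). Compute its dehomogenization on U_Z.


f(x, y) = -x**2 - x*y + 2*x - 2*y**2 - 2*y - 1

On U_Z we set Z = 1. Each monomial c·X^i·Y^j·Z^k in F becomes c·x^i·y^j·1^k = c·x^i·y^j.
Substituting Z = 1: F(X, Y, 1) = -x**2 - x*y + 2*x - 2*y**2 - 2*y - 1.
Note: deg(f) ≤ deg(F) = 2; strict inequality happens when F is divisible by Z (lost terms).


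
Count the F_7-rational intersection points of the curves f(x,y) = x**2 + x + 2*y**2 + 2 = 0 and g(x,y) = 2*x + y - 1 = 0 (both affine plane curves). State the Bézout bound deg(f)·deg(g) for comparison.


Common zeros: ∅; count = 0; Bézout bound = 2.

deg(f) = 2, deg(g) = 1, so Bézout bound = 2.
Scan x ∈ F_7. For each x, list the y ∈ F_7 with f(x, y) ≡ 0 and those with g(x, y) ≡ 0 (mod 7); the common zeros in that column are the intersection.
  x = 0: f ≡ 0 at y ∈ ∅; g ≡ 0 at y ∈ {1}; common: ∅.
  x = 1: f ≡ 0 at y ∈ ∅; g ≡ 0 at y ∈ {6}; common: ∅.
  x = 2: f ≡ 0 at y ∈ ∅; g ≡ 0 at y ∈ {4}; common: ∅.
  x = 3: f ≡ 0 at y ∈ {0}; g ≡ 0 at y ∈ {2}; common: ∅.
  x = 4: f ≡ 0 at y ∈ ∅; g ≡ 0 at y ∈ {0}; common: ∅.
  x = 5: f ≡ 0 at y ∈ ∅; g ≡ 0 at y ∈ {5}; common: ∅.
  x = 6: f ≡ 0 at y ∈ ∅; g ≡ 0 at y ∈ {3}; common: ∅.
Collecting: common zeros = ∅, so the count is 0.
Comparison with the Bézout bound: 0 ≤ 2 = deg(f)·deg(g), as expected for curves with no common component (the affine F_7-count falls short of the bound because intersections may lie at infinity, over extension fields, or carry multiplicity).


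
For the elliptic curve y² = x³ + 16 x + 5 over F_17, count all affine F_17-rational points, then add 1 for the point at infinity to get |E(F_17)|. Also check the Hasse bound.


Affine points = {(7, 1), (7, 16), (8, 4), (8, 13), (10, 3), (10, 14), (11, 4), (11, 13), (12, 2), (12, 15), (13, 8), (13, 9), (14, 7), (14, 10), (15, 4), (15, 13)}; affine count = 16; |E(F_17)| = 17.

Discriminant check: Δ ∝ 4a³ + 27b² = 4·16³ + 27·5² = 4·4096 + 27·25 ≡ 8 (mod 17). Nonzero ⇒ E is nonsingular.
For each x ∈ F_17, compute rhs = x³ + 16·x + 5 mod 17, then count y ∈ F_17 with y² ≡ rhs.
  x = 0: rhs = 5, matching y values: none (0 points).
  x = 1: rhs = 5, matching y values: none (0 points).
  x = 2: rhs = 11, matching y values: none (0 points).
  x = 3: rhs = 12, matching y values: none (0 points).
  x = 4: rhs = 14, matching y values: none (0 points).
  x = 5: rhs = 6, matching y values: none (0 points).
  x = 6: rhs = 11, matching y values: none (0 points).
  x = 7: rhs = 1, matching y values: 1, 16 (2 points).
  x = 8: rhs = 16, matching y values: 4, 13 (2 points).
  x = 9: rhs = 11, matching y values: none (0 points).
  x = 10: rhs = 9, matching y values: 3, 14 (2 points).
  x = 11: rhs = 16, matching y values: 4, 13 (2 points).
  x = 12: rhs = 4, matching y values: 2, 15 (2 points).
  x = 13: rhs = 13, matching y values: 8, 9 (2 points).
  x = 14: rhs = 15, matching y values: 7, 10 (2 points).
  x = 15: rhs = 16, matching y values: 4, 13 (2 points).
  x = 16: rhs = 5, matching y values: none (0 points).
Total affine count: 16.
Full point count |E(F_17)| = 16 + 1 = 17.
Hasse bound: |17 − (17+1)| = |-1| = 1 ≤ 2√17 ≈ 8.2462 ✓.


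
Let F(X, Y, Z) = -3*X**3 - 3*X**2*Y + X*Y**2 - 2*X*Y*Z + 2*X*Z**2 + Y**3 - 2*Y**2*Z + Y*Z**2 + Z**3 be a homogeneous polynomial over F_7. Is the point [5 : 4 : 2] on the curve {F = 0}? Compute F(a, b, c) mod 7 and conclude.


F(5,4,2) ≡ 5 (mod 7); P is NOT on the curve.

Evaluate F(5, 4, 2) term-by-term (mod 7).
  -3*X**3 ↦ -3·125·1·1 = -375
  -3*X**2*Y ↦ -3·25·4·1 = -300
  X*Y**2 ↦ 1·5·16·1 = 80
  -2*X*Y*Z ↦ -2·5·4·2 = -80
  2*X*Z**2 ↦ 2·5·1·4 = 40
  Y**3 ↦ 1·1·64·1 = 64
  -2*Y**2*Z ↦ -2·1·16·2 = -64
  Y*Z**2 ↦ 1·1·4·4 = 16
  Z**3 ↦ 1·1·1·8 = 8
Sum: F(5, 4, 2) = (-375) + (-300) + (80) + (-80) + (40) + (64) + (-64) + (16) + (8) = -611.
Reducing mod 7: -611 ≡ 5 (mod 7).
Since F(a, b, c) ≡ 5 ≠ 0 (mod 7), P does NOT lie on the curve.


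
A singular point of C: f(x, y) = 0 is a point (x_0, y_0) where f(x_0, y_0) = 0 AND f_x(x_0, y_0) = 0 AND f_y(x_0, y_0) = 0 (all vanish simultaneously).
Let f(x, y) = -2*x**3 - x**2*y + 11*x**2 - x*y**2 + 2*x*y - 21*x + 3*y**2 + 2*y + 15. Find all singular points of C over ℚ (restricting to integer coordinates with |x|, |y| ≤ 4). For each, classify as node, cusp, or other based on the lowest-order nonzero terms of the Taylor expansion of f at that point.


Singular points: {(2, -1)}; classification: cusp.

Compute partial derivatives:
  f_x = -6*x**2 - 2*x*y + 22*x - y**2 + 2*y - 21.
  f_y = -x**2 - 2*x*y + 2*x + 6*y + 2.
Scan x_0 ∈ {−4, ..., 4}. For each x_0, f_y(x_0, y) is a polynomial in y; find its integer roots y ∈ {−4, ..., 4}, then test f_x and f at those candidates.
  x = -4: f_y(-4, y) = 14*y - 22; no integer root y with |y| ≤ 4.
  x = -3: f_y(-3, y) = 12*y - 13; no integer root y with |y| ≤ 4.
  x = -2: f_y(-2, y) = 10*y - 6; no integer root y with |y| ≤ 4.
  x = -1: f_y(-1, y) = 8*y - 1; no integer root y with |y| ≤ 4.
  x = 0: f_y(0, y) = 6*y + 2; no integer root y with |y| ≤ 4.
  x = 1: f_y(1, y) = 4*y + 3; no integer root y with |y| ≤ 4.
  x = 2: f_y(2, y) = 2*y + 2; vanishes at y ∈ {-1}. (2, -1): f_x = 0, f = 0 — SINGULAR.
  x = 3: f_y(3, y) = -1; no integer root y with |y| ≤ 4.
  x = 4: f_y(4, y) = -2*y - 6; vanishes at y ∈ {-3}. (4, -3): f_x = -20 ≠ 0.
Only singular point on the grid: (2, -1).
Classify: substitute x = 2 + u, y = -1 + v and expand: f = -2*u**3 - u**2*v - u*v**2 + v**2.
No constant or linear terms (consistent with a singular point). Quadratic part: v**2. Cubic part: -2*u**3 - u**2*v - u*v**2.
The quadratic part v**2 is a perfect square, so there is a single (double) tangent line v = 0, i.e. y = -1. Restricting the cubic part to that line (v = 0) leaves -2*u**3 ≠ 0, so f is not divisible by v and the branch is v² ≈ 2*u**3 to lowest order — this is a cusp.
Classification: cusp.


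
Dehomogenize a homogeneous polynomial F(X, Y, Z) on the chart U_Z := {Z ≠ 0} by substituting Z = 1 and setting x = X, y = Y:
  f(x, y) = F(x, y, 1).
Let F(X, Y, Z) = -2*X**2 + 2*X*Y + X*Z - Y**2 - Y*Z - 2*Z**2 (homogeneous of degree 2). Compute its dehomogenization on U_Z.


f(x, y) = -2*x**2 + 2*x*y + x - y**2 - y - 2

On U_Z we set Z = 1. Each monomial c·X^i·Y^j·Z^k in F becomes c·x^i·y^j·1^k = c·x^i·y^j.
Substituting Z = 1: F(X, Y, 1) = -2*x**2 + 2*x*y + x - y**2 - y - 2.
Note: deg(f) ≤ deg(F) = 2; strict inequality happens when F is divisible by Z (lost terms).


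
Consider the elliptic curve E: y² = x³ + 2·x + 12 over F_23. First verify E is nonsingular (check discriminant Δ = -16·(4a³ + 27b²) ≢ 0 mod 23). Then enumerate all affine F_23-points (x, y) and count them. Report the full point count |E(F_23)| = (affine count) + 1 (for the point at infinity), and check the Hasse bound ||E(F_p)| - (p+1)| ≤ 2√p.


Affine points = {(0, 9), (0, 14), (2, 1), (2, 22), (5, 3), (5, 20), (7, 1), (7, 22), (9, 0), (11, 10), (11, 13), (12, 4), (12, 19), (13, 2), (13, 21), (14, 1), (14, 22), (15, 6), (15, 17), (16, 0), (19, 3), (19, 20), (20, 5), (20, 18), (21, 0), (22, 3), (22, 20)}; affine count = 27; |E(F_23)| = 28.

Discriminant check: Δ ∝ 4a³ + 27b² = 4·2³ + 27·12² = 4·8 + 27·144 ≡ 10 (mod 23). Nonzero ⇒ E is nonsingular.
For each x ∈ F_23, compute rhs = x³ + 2·x + 12 mod 23, then count y ∈ F_23 with y² ≡ rhs.
  x = 0: rhs = 12, matching y values: 9, 14 (2 points).
  x = 1: rhs = 15, matching y values: none (0 points).
  x = 2: rhs = 1, matching y values: 1, 22 (2 points).
  x = 3: rhs = 22, matching y values: none (0 points).
  x = 4: rhs = 15, matching y values: none (0 points).
  x = 5: rhs = 9, matching y values: 3, 20 (2 points).
  x = 6: rhs = 10, matching y values: none (0 points).
  x = 7: rhs = 1, matching y values: 1, 22 (2 points).
  x = 8: rhs = 11, matching y values: none (0 points).
  x = 9: rhs = 0, matching y values: 0 (1 points).
  x = 10: rhs = 20, matching y values: none (0 points).
  x = 11: rhs = 8, matching y values: 10, 13 (2 points).
  x = 12: rhs = 16, matching y values: 4, 19 (2 points).
  x = 13: rhs = 4, matching y values: 2, 21 (2 points).
  x = 14: rhs = 1, matching y values: 1, 22 (2 points).
  x = 15: rhs = 13, matching y values: 6, 17 (2 points).
  x = 16: rhs = 0, matching y values: 0 (1 points).
  x = 17: rhs = 14, matching y values: none (0 points).
  x = 18: rhs = 15, matching y values: none (0 points).
  x = 19: rhs = 9, matching y values: 3, 20 (2 points).
  x = 20: rhs = 2, matching y values: 5, 18 (2 points).
  x = 21: rhs = 0, matching y values: 0 (1 points).
  x = 22: rhs = 9, matching y values: 3, 20 (2 points).
Total affine count: 27.
Full point count |E(F_23)| = 27 + 1 = 28.
Hasse bound: |28 − (23+1)| = |4| = 4 ≤ 2√23 ≈ 9.5917 ✓.


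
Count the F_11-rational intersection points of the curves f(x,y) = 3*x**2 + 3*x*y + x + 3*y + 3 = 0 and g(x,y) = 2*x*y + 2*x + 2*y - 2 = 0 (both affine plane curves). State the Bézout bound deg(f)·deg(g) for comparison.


Common zeros: {(9, 8)}; count = 1; Bézout bound = 4.

deg(f) = 2, deg(g) = 2, so Bézout bound = 4.
Scan x ∈ F_11. For each x, list the y ∈ F_11 with f(x, y) ≡ 0 and those with g(x, y) ≡ 0 (mod 11); the common zeros in that column are the intersection.
  x = 0: f ≡ 0 at y ∈ {10}; g ≡ 0 at y ∈ {1}; common: ∅.
  x = 1: f ≡ 0 at y ∈ {8}; g ≡ 0 at y ∈ {0}; common: ∅.
  x = 2: f ≡ 0 at y ∈ {3}; g ≡ 0 at y ∈ {7}; common: ∅.
  x = 3: f ≡ 0 at y ∈ {0}; g ≡ 0 at y ∈ {5}; common: ∅.
  x = 4: f ≡ 0 at y ∈ {0}; g ≡ 0 at y ∈ {6}; common: ∅.
  x = 5: f ≡ 0 at y ∈ {7}; g ≡ 0 at y ∈ {3}; common: ∅.
  x = 6: f ≡ 0 at y ∈ {7}; g ≡ 0 at y ∈ {4}; common: ∅.
  x = 7: f ≡ 0 at y ∈ {4}; g ≡ 0 at y ∈ {2}; common: ∅.
  x = 8: f ≡ 0 at y ∈ {10}; g ≡ 0 at y ∈ {9}; common: ∅.
  x = 9: f ≡ 0 at y ∈ {8}; g ≡ 0 at y ∈ {8}; common: {8}.
  x = 10: f ≡ 0 at y ∈ ∅; g ≡ 0 at y ∈ ∅; common: ∅.
Collecting: common zeros = {(9, 8)}, so the count is 1.
Comparison with the Bézout bound: 1 ≤ 4 = deg(f)·deg(g), as expected for curves with no common component (the affine F_11-count falls short of the bound because intersections may lie at infinity, over extension fields, or carry multiplicity).


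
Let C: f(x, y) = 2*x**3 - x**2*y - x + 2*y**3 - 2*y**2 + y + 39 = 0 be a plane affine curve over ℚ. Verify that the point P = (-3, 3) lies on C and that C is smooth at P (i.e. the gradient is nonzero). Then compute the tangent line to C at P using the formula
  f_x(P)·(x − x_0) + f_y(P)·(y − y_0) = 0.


Tangent line at P: 71*x + 34*y + 111 = 0.

Step 1: f(-3, 3) = 0, so P lies on C.
Step 2: partial derivatives
  f_x(x, y) = 6*x**2 - 2*x*y - 1, f_y(x, y) = -x**2 + 6*y**2 - 4*y + 1.
  f_x(P) = 71, f_y(P) = 34 (gradient nonzero, so P is smooth).
Step 3: tangent line at P: 71·(x − -3) + 34·(y − 3) = 0.
Expanding: 71*x + 34*y + 111 = 0.


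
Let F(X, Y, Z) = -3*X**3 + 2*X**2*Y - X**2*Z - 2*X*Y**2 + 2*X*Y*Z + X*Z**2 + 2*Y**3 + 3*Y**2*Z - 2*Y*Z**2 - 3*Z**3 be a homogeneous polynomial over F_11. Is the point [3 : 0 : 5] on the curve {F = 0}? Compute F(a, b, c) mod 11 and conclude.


F(3,0,5) ≡ 3 (mod 11); P is NOT on the curve.

Evaluate F(3, 0, 5) term-by-term (mod 11).
  -3*X**3 ↦ -3·27·1·1 = -81
  2*X**2*Y ↦ 2·9·0·1 = 0
  -X**2*Z ↦ -1·9·1·5 = -45
  -2*X*Y**2 ↦ -2·3·0·1 = 0
  2*X*Y*Z ↦ 2·3·0·5 = 0
  X*Z**2 ↦ 1·3·1·25 = 75
  2*Y**3 ↦ 2·1·0·1 = 0
  3*Y**2*Z ↦ 3·1·0·5 = 0
  -2*Y*Z**2 ↦ -2·1·0·25 = 0
  -3*Z**3 ↦ -3·1·1·125 = -375
Sum: F(3, 0, 5) = (-81) + (0) + (-45) + (0) + (0) + (75) + (0) + (0) + (0) + (-375) = -426.
Reducing mod 11: -426 ≡ 3 (mod 11).
Since F(a, b, c) ≡ 3 ≠ 0 (mod 11), P does NOT lie on the curve.


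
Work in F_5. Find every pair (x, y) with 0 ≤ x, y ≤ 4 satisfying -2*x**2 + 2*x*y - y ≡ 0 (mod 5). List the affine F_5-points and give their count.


Affine F_5-points: {(0, 0), (1, 2), (2, 1), (4, 1)}; count = 4.

For each of the 25 pairs (x, y) ∈ F_5², evaluate f(x, y) mod 5. Record the zeros.
  x = 0: [0↦0, 1↦4, 2↦3, 3↦2, 4↦1]  zeros at y ∈ {0}
  x = 1: [0↦3, 1↦4, 2↦0, 3↦1, 4↦2]  zeros at y ∈ {2}
  x = 2: [0↦2, 1↦0, 2↦3, 3↦1, 4↦4]  zeros at y ∈ {1}
  x = 3: [0↦2, 1↦2, 2↦2, 3↦2, 4↦2]  zeros at y ∈ ∅
  x = 4: [0↦3, 1↦0, 2↦2, 3↦4, 4↦1]  zeros at y ∈ {1}
Collecting zeros: affine points = {(0, 0), (1, 2), (2, 1), (4, 1)}.
Total count |C(F_5)_aff| = 4.


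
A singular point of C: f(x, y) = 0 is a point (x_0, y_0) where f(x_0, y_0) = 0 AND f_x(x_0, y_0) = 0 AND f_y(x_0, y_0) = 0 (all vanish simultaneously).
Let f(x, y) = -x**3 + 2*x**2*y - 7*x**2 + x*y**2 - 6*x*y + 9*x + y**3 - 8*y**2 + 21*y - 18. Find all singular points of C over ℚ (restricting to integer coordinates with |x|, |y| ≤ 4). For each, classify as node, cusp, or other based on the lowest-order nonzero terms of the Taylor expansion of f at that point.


Singular points: {(0, 3)}; classification: node.

Compute partial derivatives:
  f_x = -3*x**2 + 4*x*y - 14*x + y**2 - 6*y + 9.
  f_y = 2*x**2 + 2*x*y - 6*x + 3*y**2 - 16*y + 21.
Scan x_0 ∈ {−4, ..., 4}. For each x_0, f_y(x_0, y) is a polynomial in y; find its integer roots y ∈ {−4, ..., 4}, then test f_x and f at those candidates.
  x = -4: f_y(-4, y) = 3*y**2 - 24*y + 77; no integer root y with |y| ≤ 4.
  x = -3: f_y(-3, y) = 3*y**2 - 22*y + 57; no integer root y with |y| ≤ 4.
  x = -2: f_y(-2, y) = 3*y**2 - 20*y + 41; no integer root y with |y| ≤ 4.
  x = -1: f_y(-1, y) = 3*y**2 - 18*y + 29; no integer root y with |y| ≤ 4.
  x = 0: f_y(0, y) = 3*y**2 - 16*y + 21; vanishes at y ∈ {3}. (0, 3): f_x = 0, f = 0 — SINGULAR.
  x = 1: f_y(1, y) = 3*y**2 - 14*y + 17; no integer root y with |y| ≤ 4.
  x = 2: f_y(2, y) = 3*y**2 - 12*y + 17; no integer root y with |y| ≤ 4.
  x = 3: f_y(3, y) = 3*y**2 - 10*y + 21; no integer root y with |y| ≤ 4.
  x = 4: f_y(4, y) = 3*y**2 - 8*y + 29; no integer root y with |y| ≤ 4.
Only singular point on the grid: (0, 3).
Classify: substitute x = 0 + u, y = 3 + v and expand: f = -u**3 + 2*u**2*v - u**2 + u*v**2 + v**3 + v**2.
No constant or linear terms (consistent with a singular point). Quadratic part: -u**2 + v**2. Cubic part: -u**3 + 2*u**2*v + u*v**2 + v**3.
The quadratic part v**2 - u**2 = (v − u)(v + u) splits into two distinct linear factors, so there are two distinct tangent lines y − 3 = ±(x − 0) — this is a node (ordinary double point).
Classification: node.


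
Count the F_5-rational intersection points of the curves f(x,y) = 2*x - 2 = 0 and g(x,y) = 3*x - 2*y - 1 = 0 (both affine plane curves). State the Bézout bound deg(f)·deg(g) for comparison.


Common zeros: {(1, 1)}; count = 1; Bézout bound = 1.

deg(f) = 1, deg(g) = 1, so Bézout bound = 1.
Scan x ∈ F_5. For each x, list the y ∈ F_5 with f(x, y) ≡ 0 and those with g(x, y) ≡ 0 (mod 5); the common zeros in that column are the intersection.
  x = 0: f ≡ 0 at y ∈ ∅; g ≡ 0 at y ∈ {2}; common: ∅.
  x = 1: f ≡ 0 at y ∈ {0, 1, 2, 3, 4}; g ≡ 0 at y ∈ {1}; common: {1}.
  x = 2: f ≡ 0 at y ∈ ∅; g ≡ 0 at y ∈ {0}; common: ∅.
  x = 3: f ≡ 0 at y ∈ ∅; g ≡ 0 at y ∈ {4}; common: ∅.
  x = 4: f ≡ 0 at y ∈ ∅; g ≡ 0 at y ∈ {3}; common: ∅.
Collecting: common zeros = {(1, 1)}, so the count is 1.
Comparison with the Bézout bound: 1 ≤ 1 = deg(f)·deg(g), as expected for curves with no common component (the bound is attained).


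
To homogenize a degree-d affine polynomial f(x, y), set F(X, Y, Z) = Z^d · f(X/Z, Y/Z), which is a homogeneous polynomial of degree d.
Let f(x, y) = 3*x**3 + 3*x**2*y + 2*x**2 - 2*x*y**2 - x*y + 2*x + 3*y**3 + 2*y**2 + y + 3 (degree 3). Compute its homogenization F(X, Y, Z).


F(X, Y, Z) = 3*X**3 + 3*X**2*Y + 2*X**2*Z - 2*X*Y**2 - X*Y*Z + 2*X*Z**2 + 3*Y**3 + 2*Y**2*Z + Y*Z**2 + 3*Z**3

deg(f) = 3.
Substitute x = X/Z, y = Y/Z into f, then multiply by Z^3.
  monomial 3·x^3·y^0 ↦ 3·X^3·Y^0·Z^0.
  monomial 3·x^2·y^1 ↦ 3·X^2·Y^1·Z^0.
  monomial 2·x^2·y^0 ↦ 2·X^2·Y^0·Z^1.
  monomial -2·x^1·y^2 ↦ -2·X^1·Y^2·Z^0.
  monomial -1·x^1·y^1 ↦ -1·X^1·Y^1·Z^1.
  monomial 2·x^1·y^0 ↦ 2·X^1·Y^0·Z^2.
  monomial 3·x^0·y^3 ↦ 3·X^0·Y^3·Z^0.
  monomial 2·x^0·y^2 ↦ 2·X^0·Y^2·Z^1.
  monomial 1·x^0·y^1 ↦ 1·X^0·Y^1·Z^2.
  monomial 3·x^0·y^0 ↦ 3·X^0·Y^0·Z^3.
Collecting: F(X, Y, Z) = 3*X**3 + 3*X**2*Y + 2*X**2*Z - 2*X*Y**2 - X*Y*Z + 2*X*Z**2 + 3*Y**3 + 2*Y**2*Z + Y*Z**2 + 3*Z**3.


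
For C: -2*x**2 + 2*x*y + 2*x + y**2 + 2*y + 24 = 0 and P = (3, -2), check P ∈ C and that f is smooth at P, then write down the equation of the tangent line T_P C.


Tangent line at P: -14*x + 4*y + 50 = 0.

Step 1: f(3, -2) = 0, so P lies on C.
Step 2: partial derivatives
  f_x(x, y) = -4*x + 2*y + 2, f_y(x, y) = 2*x + 2*y + 2.
  f_x(P) = -14, f_y(P) = 4 (gradient nonzero, so P is smooth).
Step 3: tangent line at P: -14·(x − 3) + 4·(y − -2) = 0.
Expanding: -14*x + 4*y + 50 = 0.


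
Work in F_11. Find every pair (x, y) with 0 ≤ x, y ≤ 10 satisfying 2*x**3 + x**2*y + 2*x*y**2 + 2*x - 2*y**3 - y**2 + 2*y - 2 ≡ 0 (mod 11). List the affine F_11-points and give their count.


Affine F_11-points: {(5, 10), (6, 7), (7, 2), (9, 0), (10, 6)}; count = 5.

For each of the 121 pairs (x, y) ∈ F_11², evaluate f(x, y) mod 11. Record the zeros.
  x = 0: [0↦9, 1↦8, 2↦4, 3↦7, 4↦5, 5↦8, 6↦4, 7↦3, 8↦4, 9↦6, 10↦8]  zeros at y ∈ ∅
  x = 1: [0↦2, 1↦4, 2↦7, 3↦10, 4↦1, 5↦1, 6↦9, 7↦2, 8↦1, 9↦5, 10↦2]  zeros at y ∈ ∅
  x = 2: [0↦7, 1↦3, 2↦4, 3↦9, 4↦6, 5↦5, 6↦5, 7↦5, 8↦4, 9↦1, 10↦6]  zeros at y ∈ ∅
  x = 3: [0↦3, 1↦6, 2↦7, 3↦5, 4↦10, 5↦10, 6↦4, 7↦2, 8↦3, 9↦6, 10↦10]  zeros at y ∈ ∅
  x = 4: [0↦2, 1↦3, 2↦6, 3↦10, 4↦3, 5↦6, 6↦7, 7↦5, 8↦10, 9↦10, 10↦4]  zeros at y ∈ ∅
  x = 5: [0↦5, 1↦6, 2↦2, 3↦3, 4↦8, 5↦5, 6↦4, 7↦4, 8↦4, 9↦3, 10↦0]  zeros at y ∈ {10}
  x = 6: [0↦2, 1↦5, 2↦7, 3↦7, 4↦4, 5↦8, 6↦7, 7↦0, 8↦8, 9↦8, 10↦10]  zeros at y ∈ {7}
  x = 7: [0↦5, 1↦1, 2↦0, 3↦1, 4↦3, 5↦5, 6↦6, 7↦5, 8↦1, 9↦4, 10↦2]  zeros at y ∈ {2}
  x = 8: [0↦4, 1↦6, 2↦4, 3↦8, 4↦6, 5↦8, 6↦2, 7↦9, 8↦6, 9↦3, 10↦10]  zeros at y ∈ ∅
  x = 9: [0↦0, 1↦10, 2↦9, 3↦7, 4↦3, 5↦7, 6↦7, 7↦2, 8↦2, 9↦6, 10↦2]  zeros at y ∈ {0}
  x = 10: [0↦5, 1↦3, 2↦5, 3↦10, 4↦6, 5↦3, 6↦0, 7↦7, 8↦1, 9↦3, 10↦1]  zeros at y ∈ {6}
Collecting zeros: affine points = {(5, 10), (6, 7), (7, 2), (9, 0), (10, 6)}.
Total count |C(F_11)_aff| = 5.


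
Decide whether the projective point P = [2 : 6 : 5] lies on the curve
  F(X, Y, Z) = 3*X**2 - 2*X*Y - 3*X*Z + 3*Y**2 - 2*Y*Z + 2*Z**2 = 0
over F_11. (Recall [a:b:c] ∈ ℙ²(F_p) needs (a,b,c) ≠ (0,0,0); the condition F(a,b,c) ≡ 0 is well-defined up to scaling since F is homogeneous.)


F(2,6,5) ≡ 1 (mod 11); P is NOT on the curve.

Evaluate F(2, 6, 5) term-by-term (mod 11).
  3*X**2 ↦ 3·4·1·1 = 12
  -2*X*Y ↦ -2·2·6·1 = -24
  -3*X*Z ↦ -3·2·1·5 = -30
  3*Y**2 ↦ 3·1·36·1 = 108
  -2*Y*Z ↦ -2·1·6·5 = -60
  2*Z**2 ↦ 2·1·1·25 = 50
Sum: F(2, 6, 5) = (12) + (-24) + (-30) + (108) + (-60) + (50) = 56.
Reducing mod 11: 56 ≡ 1 (mod 11).
Since F(a, b, c) ≡ 1 ≠ 0 (mod 11), P does NOT lie on the curve.


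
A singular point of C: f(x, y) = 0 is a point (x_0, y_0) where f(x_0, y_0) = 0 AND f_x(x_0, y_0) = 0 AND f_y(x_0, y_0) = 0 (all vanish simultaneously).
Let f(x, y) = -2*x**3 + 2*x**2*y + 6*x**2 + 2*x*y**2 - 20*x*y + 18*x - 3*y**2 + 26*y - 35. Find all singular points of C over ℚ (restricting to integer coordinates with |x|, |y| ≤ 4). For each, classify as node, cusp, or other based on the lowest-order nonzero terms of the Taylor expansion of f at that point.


Singular points: {(2, 3)}; classification: cusp.

Compute partial derivatives:
  f_x = -6*x**2 + 4*x*y + 12*x + 2*y**2 - 20*y + 18.
  f_y = 2*x**2 + 4*x*y - 20*x - 6*y + 26.
Scan x_0 ∈ {−4, ..., 4}. For each x_0, f_y(x_0, y) is a polynomial in y; find its integer roots y ∈ {−4, ..., 4}, then test f_x and f at those candidates.
  x = -4: f_y(-4, y) = 138 - 22*y; no integer root y with |y| ≤ 4.
  x = -3: f_y(-3, y) = 104 - 18*y; no integer root y with |y| ≤ 4.
  x = -2: f_y(-2, y) = 74 - 14*y; no integer root y with |y| ≤ 4.
  x = -1: f_y(-1, y) = 48 - 10*y; no integer root y with |y| ≤ 4.
  x = 0: f_y(0, y) = 26 - 6*y; no integer root y with |y| ≤ 4.
  x = 1: f_y(1, y) = 8 - 2*y; vanishes at y ∈ {4}. (1, 4): f_x = -8 ≠ 0.
  x = 2: f_y(2, y) = 2*y - 6; vanishes at y ∈ {3}. (2, 3): f_x = 0, f = 0 — SINGULAR.
  x = 3: f_y(3, y) = 6*y - 16; no integer root y with |y| ≤ 4.
  x = 4: f_y(4, y) = 10*y - 22; no integer root y with |y| ≤ 4.
Only singular point on the grid: (2, 3).
Classify: substitute x = 2 + u, y = 3 + v and expand: f = -2*u**3 + 2*u**2*v + 2*u*v**2 + v**2.
No constant or linear terms (consistent with a singular point). Quadratic part: v**2. Cubic part: -2*u**3 + 2*u**2*v + 2*u*v**2.
The quadratic part v**2 is a perfect square, so there is a single (double) tangent line v = 0, i.e. y = 3. Restricting the cubic part to that line (v = 0) leaves -2*u**3 ≠ 0, so f is not divisible by v and the branch is v² ≈ 2*u**3 to lowest order — this is a cusp.
Classification: cusp.


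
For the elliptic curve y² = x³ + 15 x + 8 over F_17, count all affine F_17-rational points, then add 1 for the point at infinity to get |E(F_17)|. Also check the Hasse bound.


Affine points = {(0, 5), (0, 12), (4, 8), (4, 9), (5, 2), (5, 15), (6, 5), (6, 12), (10, 6), (10, 11), (11, 5), (11, 12), (14, 2), (14, 15), (15, 2), (15, 15), (16, 3), (16, 14)}; affine count = 18; |E(F_17)| = 19.

Discriminant check: Δ ∝ 4a³ + 27b² = 4·15³ + 27·8² = 4·3375 + 27·64 ≡ 13 (mod 17). Nonzero ⇒ E is nonsingular.
For each x ∈ F_17, compute rhs = x³ + 15·x + 8 mod 17, then count y ∈ F_17 with y² ≡ rhs.
  x = 0: rhs = 8, matching y values: 5, 12 (2 points).
  x = 1: rhs = 7, matching y values: none (0 points).
  x = 2: rhs = 12, matching y values: none (0 points).
  x = 3: rhs = 12, matching y values: none (0 points).
  x = 4: rhs = 13, matching y values: 8, 9 (2 points).
  x = 5: rhs = 4, matching y values: 2, 15 (2 points).
  x = 6: rhs = 8, matching y values: 5, 12 (2 points).
  x = 7: rhs = 14, matching y values: none (0 points).
  x = 8: rhs = 11, matching y values: none (0 points).
  x = 9: rhs = 5, matching y values: none (0 points).
  x = 10: rhs = 2, matching y values: 6, 11 (2 points).
  x = 11: rhs = 8, matching y values: 5, 12 (2 points).
  x = 12: rhs = 12, matching y values: none (0 points).
  x = 13: rhs = 3, matching y values: none (0 points).
  x = 14: rhs = 4, matching y values: 2, 15 (2 points).
  x = 15: rhs = 4, matching y values: 2, 15 (2 points).
  x = 16: rhs = 9, matching y values: 3, 14 (2 points).
Total affine count: 18.
Full point count |E(F_17)| = 18 + 1 = 19.
Hasse bound: |19 − (17+1)| = |1| = 1 ≤ 2√17 ≈ 8.2462 ✓.


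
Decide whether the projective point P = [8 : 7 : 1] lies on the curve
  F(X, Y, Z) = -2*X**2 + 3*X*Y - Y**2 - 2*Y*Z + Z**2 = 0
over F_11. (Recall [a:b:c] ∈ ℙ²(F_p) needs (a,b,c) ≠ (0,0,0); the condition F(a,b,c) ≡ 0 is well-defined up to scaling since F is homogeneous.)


F(8,7,1) ≡ 0 (mod 11); P is on the curve.

Evaluate F(8, 7, 1) term-by-term (mod 11).
  -2*X**2 ↦ -2·64·1·1 = -128
  3*X*Y ↦ 3·8·7·1 = 168
  -Y**2 ↦ -1·1·49·1 = -49
  -2*Y*Z ↦ -2·1·7·1 = -14
  Z**2 ↦ 1·1·1·1 = 1
Sum: F(8, 7, 1) = (-128) + (168) + (-49) + (-14) + (1) = -22.
Reducing mod 11: -22 ≡ 0 (mod 11).
Since F(a, b, c) ≡ 0 (mod 11), P lies on the curve.


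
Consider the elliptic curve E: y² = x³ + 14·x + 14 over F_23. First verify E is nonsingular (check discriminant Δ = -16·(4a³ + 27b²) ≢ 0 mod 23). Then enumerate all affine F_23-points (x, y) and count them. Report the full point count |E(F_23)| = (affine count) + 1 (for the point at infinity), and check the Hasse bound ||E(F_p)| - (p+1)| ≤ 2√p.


Affine points = {(1, 11), (1, 12), (2, 2), (2, 21), (5, 5), (5, 18), (7, 8), (7, 15), (9, 8), (9, 15), (10, 2), (10, 21), (11, 2), (11, 21), (12, 1), (12, 22), (13, 1), (13, 22), (17, 6), (17, 17), (18, 7), (18, 16), (19, 3), (19, 20), (21, 1), (21, 22)}; affine count = 26; |E(F_23)| = 27.

Discriminant check: Δ ∝ 4a³ + 27b² = 4·14³ + 27·14² = 4·2744 + 27·196 ≡ 7 (mod 23). Nonzero ⇒ E is nonsingular.
For each x ∈ F_23, compute rhs = x³ + 14·x + 14 mod 23, then count y ∈ F_23 with y² ≡ rhs.
  x = 0: rhs = 14, matching y values: none (0 points).
  x = 1: rhs = 6, matching y values: 11, 12 (2 points).
  x = 2: rhs = 4, matching y values: 2, 21 (2 points).
  x = 3: rhs = 14, matching y values: none (0 points).
  x = 4: rhs = 19, matching y values: none (0 points).
  x = 5: rhs = 2, matching y values: 5, 18 (2 points).
  x = 6: rhs = 15, matching y values: none (0 points).
  x = 7: rhs = 18, matching y values: 8, 15 (2 points).
  x = 8: rhs = 17, matching y values: none (0 points).
  x = 9: rhs = 18, matching y values: 8, 15 (2 points).
  x = 10: rhs = 4, matching y values: 2, 21 (2 points).
  x = 11: rhs = 4, matching y values: 2, 21 (2 points).
  x = 12: rhs = 1, matching y values: 1, 22 (2 points).
  x = 13: rhs = 1, matching y values: 1, 22 (2 points).
  x = 14: rhs = 10, matching y values: none (0 points).
  x = 15: rhs = 11, matching y values: none (0 points).
  x = 16: rhs = 10, matching y values: none (0 points).
  x = 17: rhs = 13, matching y values: 6, 17 (2 points).
  x = 18: rhs = 3, matching y values: 7, 16 (2 points).
  x = 19: rhs = 9, matching y values: 3, 20 (2 points).
  x = 20: rhs = 14, matching y values: none (0 points).
  x = 21: rhs = 1, matching y values: 1, 22 (2 points).
  x = 22: rhs = 22, matching y values: none (0 points).
Total affine count: 26.
Full point count |E(F_23)| = 26 + 1 = 27.
Hasse bound: |27 − (23+1)| = |3| = 3 ≤ 2√23 ≈ 9.5917 ✓.


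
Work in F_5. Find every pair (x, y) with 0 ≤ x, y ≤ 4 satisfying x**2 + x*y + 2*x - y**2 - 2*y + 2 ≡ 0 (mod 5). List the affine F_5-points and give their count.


Affine F_5-points: {(1, 0), (1, 4), (2, 0), (3, 2), (3, 4)}; count = 5.

For each of the 25 pairs (x, y) ∈ F_5², evaluate f(x, y) mod 5. Record the zeros.
  x = 0: [0↦2, 1↦4, 2↦4, 3↦2, 4↦3]  zeros at y ∈ ∅
  x = 1: [0↦0, 1↦3, 2↦4, 3↦3, 4↦0]  zeros at y ∈ {0, 4}
  x = 2: [0↦0, 1↦4, 2↦1, 3↦1, 4↦4]  zeros at y ∈ {0}
  x = 3: [0↦2, 1↦2, 2↦0, 3↦1, 4↦0]  zeros at y ∈ {2, 4}
  x = 4: [0↦1, 1↦2, 2↦1, 3↦3, 4↦3]  zeros at y ∈ ∅
Collecting zeros: affine points = {(1, 0), (1, 4), (2, 0), (3, 2), (3, 4)}.
Total count |C(F_5)_aff| = 5.


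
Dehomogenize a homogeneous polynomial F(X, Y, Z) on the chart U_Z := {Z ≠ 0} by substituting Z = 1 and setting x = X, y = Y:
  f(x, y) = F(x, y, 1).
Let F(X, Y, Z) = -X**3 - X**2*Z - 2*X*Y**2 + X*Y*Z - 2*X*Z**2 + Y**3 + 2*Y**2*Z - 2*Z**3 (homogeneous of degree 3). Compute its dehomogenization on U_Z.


f(x, y) = -x**3 - x**2 - 2*x*y**2 + x*y - 2*x + y**3 + 2*y**2 - 2

On U_Z we set Z = 1. Each monomial c·X^i·Y^j·Z^k in F becomes c·x^i·y^j·1^k = c·x^i·y^j.
Substituting Z = 1: F(X, Y, 1) = -x**3 - x**2 - 2*x*y**2 + x*y - 2*x + y**3 + 2*y**2 - 2.
Note: deg(f) ≤ deg(F) = 3; strict inequality happens when F is divisible by Z (lost terms).


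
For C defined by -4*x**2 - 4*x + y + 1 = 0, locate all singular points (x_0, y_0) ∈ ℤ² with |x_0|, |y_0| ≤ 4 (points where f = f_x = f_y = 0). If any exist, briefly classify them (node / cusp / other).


No singular points in the scanned grid; C is smooth there.

Compute partial derivatives:
  f_x = -8*x - 4.
  f_y = 1.
f_y = 1 is a nonzero constant, so f_y never vanishes: no point (x, y) can satisfy f = f_x = f_y = 0. In particular no (x, y) ∈ {−4, ..., 4}² is singular; the curve is smooth.


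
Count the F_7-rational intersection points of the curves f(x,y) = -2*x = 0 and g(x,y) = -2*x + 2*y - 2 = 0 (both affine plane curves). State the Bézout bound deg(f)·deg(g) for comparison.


Common zeros: {(0, 1)}; count = 1; Bézout bound = 1.

deg(f) = 1, deg(g) = 1, so Bézout bound = 1.
Scan x ∈ F_7. For each x, list the y ∈ F_7 with f(x, y) ≡ 0 and those with g(x, y) ≡ 0 (mod 7); the common zeros in that column are the intersection.
  x = 0: f ≡ 0 at y ∈ {0, 1, 2, 3, 4, 5, 6}; g ≡ 0 at y ∈ {1}; common: {1}.
  x = 1: f ≡ 0 at y ∈ ∅; g ≡ 0 at y ∈ {2}; common: ∅.
  x = 2: f ≡ 0 at y ∈ ∅; g ≡ 0 at y ∈ {3}; common: ∅.
  x = 3: f ≡ 0 at y ∈ ∅; g ≡ 0 at y ∈ {4}; common: ∅.
  x = 4: f ≡ 0 at y ∈ ∅; g ≡ 0 at y ∈ {5}; common: ∅.
  x = 5: f ≡ 0 at y ∈ ∅; g ≡ 0 at y ∈ {6}; common: ∅.
  x = 6: f ≡ 0 at y ∈ ∅; g ≡ 0 at y ∈ {0}; common: ∅.
Collecting: common zeros = {(0, 1)}, so the count is 1.
Comparison with the Bézout bound: 1 ≤ 1 = deg(f)·deg(g), as expected for curves with no common component (the bound is attained).


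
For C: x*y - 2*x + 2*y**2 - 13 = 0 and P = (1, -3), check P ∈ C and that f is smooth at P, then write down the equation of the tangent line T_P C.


Tangent line at P: -5*x - 11*y - 28 = 0.

Step 1: f(1, -3) = 0, so P lies on C.
Step 2: partial derivatives
  f_x(x, y) = y - 2, f_y(x, y) = x + 4*y.
  f_x(P) = -5, f_y(P) = -11 (gradient nonzero, so P is smooth).
Step 3: tangent line at P: -5·(x − 1) + -11·(y − -3) = 0.
Expanding: -5*x - 11*y - 28 = 0.
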